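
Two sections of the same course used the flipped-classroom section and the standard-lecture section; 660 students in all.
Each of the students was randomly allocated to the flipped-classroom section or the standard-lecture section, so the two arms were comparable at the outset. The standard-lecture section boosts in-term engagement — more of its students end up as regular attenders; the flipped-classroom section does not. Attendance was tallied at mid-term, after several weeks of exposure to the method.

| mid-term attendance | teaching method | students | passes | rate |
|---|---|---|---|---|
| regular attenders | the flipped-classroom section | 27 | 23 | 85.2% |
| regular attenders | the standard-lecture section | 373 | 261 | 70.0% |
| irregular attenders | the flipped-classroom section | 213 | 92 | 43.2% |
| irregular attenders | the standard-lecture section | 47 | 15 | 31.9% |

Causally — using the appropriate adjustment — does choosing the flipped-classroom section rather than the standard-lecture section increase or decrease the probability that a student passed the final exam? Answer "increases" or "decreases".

The stratified and pooled comparisons disagree (the flipped-classroom section wins within each mid-term attendance; the standard-lecture section wins overall), so the answer turns on the causal role of mid-term attendance.
The distribution of mid-term attendance is itself part of what the teaching method does — it is an intermediate outcome. Holding it fixed would remove that part of the effect; the total effect is the pooled difference.
Pooled: the flipped-classroom section 47.9% vs the standard-lecture section 65.7%; the standard-lecture section is higher overall.

decreases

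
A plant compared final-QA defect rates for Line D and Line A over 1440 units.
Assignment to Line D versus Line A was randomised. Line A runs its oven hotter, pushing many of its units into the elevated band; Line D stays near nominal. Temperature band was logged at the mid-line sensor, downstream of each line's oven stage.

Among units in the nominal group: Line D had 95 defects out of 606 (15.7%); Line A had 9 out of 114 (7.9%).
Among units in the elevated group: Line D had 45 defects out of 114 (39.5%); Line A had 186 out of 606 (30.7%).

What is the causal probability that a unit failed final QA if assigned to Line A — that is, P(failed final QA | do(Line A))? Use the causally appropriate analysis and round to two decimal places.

0.27

In-process temperature band here is a post-treatment variable shaped by the line; conditioning on it would introduce bias rather than remove it. The overall comparison is the causal one.
So P(outcome | do(Line A)) is just the pooled rate for Line A: 195/720 = 0.271.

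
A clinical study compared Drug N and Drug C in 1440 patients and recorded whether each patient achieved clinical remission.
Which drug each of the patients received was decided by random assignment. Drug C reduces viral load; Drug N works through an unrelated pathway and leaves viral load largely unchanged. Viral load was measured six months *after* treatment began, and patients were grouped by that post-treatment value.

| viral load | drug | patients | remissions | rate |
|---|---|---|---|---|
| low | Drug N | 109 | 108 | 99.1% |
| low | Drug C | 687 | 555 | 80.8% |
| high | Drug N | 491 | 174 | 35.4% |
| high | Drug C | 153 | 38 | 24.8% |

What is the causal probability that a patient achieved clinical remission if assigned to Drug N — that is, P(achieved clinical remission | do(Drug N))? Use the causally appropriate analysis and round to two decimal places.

0.47

Within every viral load level Drug N has the higher rate, yet pooled Drug C does — Simpson's reversal.
Stratifying would compare drugs among patients the drugs themselves sorted into viral load groups — a form of selection on an intermediate. The unconditioned pooled rates give the total causal effect.
So P(outcome | do(Drug N)) is just the pooled rate for Drug N: 282/600 = 0.470.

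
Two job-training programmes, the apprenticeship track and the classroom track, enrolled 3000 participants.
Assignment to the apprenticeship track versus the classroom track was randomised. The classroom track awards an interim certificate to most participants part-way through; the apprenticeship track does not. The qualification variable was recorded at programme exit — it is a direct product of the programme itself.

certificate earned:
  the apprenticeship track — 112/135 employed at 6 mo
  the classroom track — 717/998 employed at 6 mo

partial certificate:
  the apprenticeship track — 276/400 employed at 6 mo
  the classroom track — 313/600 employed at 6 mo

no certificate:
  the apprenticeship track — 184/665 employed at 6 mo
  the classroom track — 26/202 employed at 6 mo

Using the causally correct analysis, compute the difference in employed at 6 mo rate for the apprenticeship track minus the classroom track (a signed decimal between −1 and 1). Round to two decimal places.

Qualification attained during the programme lies on the pathway programme → qualification attained during the programme → outcome, so adjusting for it blocks the indirect effect. For the total causal effect of programme, use the unadjusted pooled rates.
The causal difference is the pooled difference: 0.477 − 0.587 = -0.110.

-0.11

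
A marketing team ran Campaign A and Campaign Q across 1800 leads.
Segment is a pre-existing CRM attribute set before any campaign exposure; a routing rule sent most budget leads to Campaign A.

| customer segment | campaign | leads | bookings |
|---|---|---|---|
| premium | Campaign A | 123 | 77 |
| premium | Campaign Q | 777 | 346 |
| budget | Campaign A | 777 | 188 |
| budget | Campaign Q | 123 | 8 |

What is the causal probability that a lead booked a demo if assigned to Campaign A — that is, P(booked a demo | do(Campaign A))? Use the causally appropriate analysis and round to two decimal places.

0.43

The customer segment-specific comparison favours Campaign A throughout, but the pooled figures favour Campaign Q. The question is whether to condition on customer segment.
Customer segment differs across campaigns for reasons unrelated to any effect of the campaign itself, and it separately predicts the outcome — a classic confounder. We must compare within customer segment levels.
Standardising Campaign A to the population customer segment mix: 0.500·77/123 + 0.500·188/777 = 0.434.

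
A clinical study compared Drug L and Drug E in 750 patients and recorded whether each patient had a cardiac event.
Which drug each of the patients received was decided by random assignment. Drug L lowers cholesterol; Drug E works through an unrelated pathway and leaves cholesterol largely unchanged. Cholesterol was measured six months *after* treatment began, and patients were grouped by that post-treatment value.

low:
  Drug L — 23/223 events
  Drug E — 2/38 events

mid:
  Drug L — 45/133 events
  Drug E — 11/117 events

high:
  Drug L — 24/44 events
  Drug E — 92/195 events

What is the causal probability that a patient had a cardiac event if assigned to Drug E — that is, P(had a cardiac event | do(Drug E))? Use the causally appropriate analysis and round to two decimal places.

Because the drug influences cholesterol, cholesterol is a post-treatment mediator, not a confounder. Stratifying on it would bias the estimate; the causal effect is the crude pooled difference.
So P(outcome | do(Drug E)) is just the pooled rate for Drug E: 105/350 = 0.300.

0.30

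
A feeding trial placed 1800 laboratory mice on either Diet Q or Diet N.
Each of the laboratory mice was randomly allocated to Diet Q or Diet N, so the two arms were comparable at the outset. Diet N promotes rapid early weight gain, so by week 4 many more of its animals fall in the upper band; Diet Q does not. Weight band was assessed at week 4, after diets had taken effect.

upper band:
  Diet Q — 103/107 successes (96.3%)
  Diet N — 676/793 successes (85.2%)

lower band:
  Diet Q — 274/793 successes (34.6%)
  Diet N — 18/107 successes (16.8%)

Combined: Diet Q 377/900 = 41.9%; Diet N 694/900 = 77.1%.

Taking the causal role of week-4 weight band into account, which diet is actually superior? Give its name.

Stratifying would compare diets among laboratory mice the diets themselves sorted into week-4 weight band groups — a form of selection on an intermediate. The unconditioned pooled rates give the total causal effect.
Pooled: Diet Q 41.9% vs Diet N 77.1%; Diet N is higher overall.

Diet N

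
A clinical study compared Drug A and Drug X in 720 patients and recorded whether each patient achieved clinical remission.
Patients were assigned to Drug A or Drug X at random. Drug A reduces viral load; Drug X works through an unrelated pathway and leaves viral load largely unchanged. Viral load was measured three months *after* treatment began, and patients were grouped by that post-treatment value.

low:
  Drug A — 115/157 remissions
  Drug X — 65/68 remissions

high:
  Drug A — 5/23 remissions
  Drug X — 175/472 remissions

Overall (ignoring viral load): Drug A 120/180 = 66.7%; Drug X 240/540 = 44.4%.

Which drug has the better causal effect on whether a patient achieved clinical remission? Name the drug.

Drug A

Drug X is higher inside every viral load stratum but Drug A is higher in aggregate. Whether to stratify depends on how viral load relates to the drug.
Viral load is downstream of the drug. One should not condition on a consequence of treatment, so the overall rates are the right comparison.
Pooled: Drug A 66.7% vs Drug X 44.4%; Drug A is higher overall.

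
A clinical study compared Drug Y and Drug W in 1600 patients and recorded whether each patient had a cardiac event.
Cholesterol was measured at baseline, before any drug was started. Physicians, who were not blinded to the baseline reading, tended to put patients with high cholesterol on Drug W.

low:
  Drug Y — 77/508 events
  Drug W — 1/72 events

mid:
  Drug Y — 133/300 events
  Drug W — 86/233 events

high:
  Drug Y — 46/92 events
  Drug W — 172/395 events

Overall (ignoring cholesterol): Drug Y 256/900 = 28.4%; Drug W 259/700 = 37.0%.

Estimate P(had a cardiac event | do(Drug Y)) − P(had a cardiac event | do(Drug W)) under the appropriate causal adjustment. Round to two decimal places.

The cholesterol-specific comparison favours Drug W throughout, but the pooled figures favour Drug Y. The question is whether to condition on cholesterol.
Cholesterol is set before the drug has any effect — it is not caused by the drug — and it independently drives the outcome. That makes it a confounder, so the causal comparison is within cholesterol levels.
Adjusting over the population distribution of cholesterol: 0.362·(0.152−0.014) + 0.333·(0.443−0.369) + 0.304·(0.500−0.435) = +0.094.

+0.09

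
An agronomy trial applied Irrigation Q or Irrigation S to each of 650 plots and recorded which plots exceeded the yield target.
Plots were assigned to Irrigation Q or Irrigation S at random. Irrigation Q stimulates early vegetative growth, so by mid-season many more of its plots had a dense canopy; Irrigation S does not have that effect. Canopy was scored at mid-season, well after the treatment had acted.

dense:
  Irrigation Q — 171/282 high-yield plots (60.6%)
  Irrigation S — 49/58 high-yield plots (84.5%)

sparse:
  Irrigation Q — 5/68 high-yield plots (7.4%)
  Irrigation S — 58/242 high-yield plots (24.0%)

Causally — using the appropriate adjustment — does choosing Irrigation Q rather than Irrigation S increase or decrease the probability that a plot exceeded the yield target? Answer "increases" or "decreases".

Mid-season canopy is recorded after the irrigation and is itself shifted by it — it sits on the causal path from irrigation to outcome. Conditioning on a mediator would strip out part of the effect we want; the pooled comparison gives the total causal effect.
Pooled: Irrigation Q 50.3% vs Irrigation S 35.7%; Irrigation Q is higher overall.

increases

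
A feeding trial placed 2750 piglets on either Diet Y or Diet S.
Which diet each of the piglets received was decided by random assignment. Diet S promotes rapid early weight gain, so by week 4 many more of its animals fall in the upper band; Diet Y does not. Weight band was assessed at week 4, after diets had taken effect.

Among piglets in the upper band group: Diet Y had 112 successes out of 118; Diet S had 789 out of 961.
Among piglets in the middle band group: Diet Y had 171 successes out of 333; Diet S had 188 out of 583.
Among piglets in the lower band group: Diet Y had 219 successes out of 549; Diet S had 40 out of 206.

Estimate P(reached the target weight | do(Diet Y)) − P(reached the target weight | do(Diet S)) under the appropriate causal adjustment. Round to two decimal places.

Week-4 weight band here is a post-treatment variable shaped by the diet; conditioning on it would introduce bias rather than remove it. The overall comparison is the causal one.
The causal difference is the pooled difference: 0.502 − 0.581 = -0.079.

-0.08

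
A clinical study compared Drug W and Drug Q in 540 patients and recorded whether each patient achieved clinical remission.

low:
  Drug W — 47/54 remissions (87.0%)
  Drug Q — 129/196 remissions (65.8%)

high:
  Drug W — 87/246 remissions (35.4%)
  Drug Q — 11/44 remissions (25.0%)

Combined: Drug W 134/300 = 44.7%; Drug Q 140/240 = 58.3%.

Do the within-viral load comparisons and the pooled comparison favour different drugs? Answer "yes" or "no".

Within each viral load level (low 87.0% vs 65.8%; high 35.4% vs 25.0%), Drug W has the higher rate every time. Pooled: 44.7% vs 58.3% — Drug Q has the higher rate overall. The two comparisons disagree.

yes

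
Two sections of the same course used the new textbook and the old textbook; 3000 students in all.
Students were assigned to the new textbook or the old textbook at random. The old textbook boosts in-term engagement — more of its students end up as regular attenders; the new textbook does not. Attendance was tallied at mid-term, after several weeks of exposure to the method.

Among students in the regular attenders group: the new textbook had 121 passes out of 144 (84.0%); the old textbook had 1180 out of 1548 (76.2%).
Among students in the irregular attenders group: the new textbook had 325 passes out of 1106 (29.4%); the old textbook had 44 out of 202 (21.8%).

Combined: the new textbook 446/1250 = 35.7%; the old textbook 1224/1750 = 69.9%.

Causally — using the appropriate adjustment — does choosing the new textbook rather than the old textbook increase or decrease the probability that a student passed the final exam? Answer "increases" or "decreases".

the new textbook is higher inside every mid-term attendance stratum but the old textbook is higher in aggregate. Whether to stratify depends on how mid-term attendance relates to the teaching method.
Mid-term attendance here is a post-treatment variable shaped by the teaching method; conditioning on it would introduce bias rather than remove it. The overall comparison is the causal one.
Pooled: the new textbook 35.7% vs the old textbook 69.9%; the old textbook is higher overall.

decreases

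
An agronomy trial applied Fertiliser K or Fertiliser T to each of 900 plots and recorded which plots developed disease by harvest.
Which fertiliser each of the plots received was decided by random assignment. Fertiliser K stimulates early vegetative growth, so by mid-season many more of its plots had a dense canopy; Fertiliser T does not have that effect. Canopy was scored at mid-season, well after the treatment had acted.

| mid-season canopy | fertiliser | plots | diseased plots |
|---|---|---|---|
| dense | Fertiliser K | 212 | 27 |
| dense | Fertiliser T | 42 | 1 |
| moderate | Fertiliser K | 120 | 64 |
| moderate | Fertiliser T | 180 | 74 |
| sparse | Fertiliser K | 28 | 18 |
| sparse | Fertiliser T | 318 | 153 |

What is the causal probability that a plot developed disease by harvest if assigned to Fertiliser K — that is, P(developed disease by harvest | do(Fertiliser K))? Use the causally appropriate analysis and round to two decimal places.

0.30

Mid-season canopy lies on the pathway fertiliser → mid-season canopy → outcome, so adjusting for it blocks the indirect effect. For the total causal effect of fertiliser, use the unadjusted pooled rates.
So P(outcome | do(Fertiliser K)) is just the pooled rate for Fertiliser K: 109/360 = 0.303.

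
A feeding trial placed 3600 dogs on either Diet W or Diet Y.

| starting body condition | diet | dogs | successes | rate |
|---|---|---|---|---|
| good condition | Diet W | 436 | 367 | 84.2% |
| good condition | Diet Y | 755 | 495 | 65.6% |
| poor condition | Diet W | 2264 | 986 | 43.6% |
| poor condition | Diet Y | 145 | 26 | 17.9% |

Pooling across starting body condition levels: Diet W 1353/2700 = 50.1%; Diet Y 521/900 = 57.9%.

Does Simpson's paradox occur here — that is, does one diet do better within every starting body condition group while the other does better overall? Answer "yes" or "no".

Within each starting body condition level (good condition 84.2% vs 65.6%; poor condition 43.6% vs 17.9%), Diet W has the higher rate every time. Pooled: 50.1% vs 57.9% — Diet Y has the higher rate overall. The two comparisons disagree.

yes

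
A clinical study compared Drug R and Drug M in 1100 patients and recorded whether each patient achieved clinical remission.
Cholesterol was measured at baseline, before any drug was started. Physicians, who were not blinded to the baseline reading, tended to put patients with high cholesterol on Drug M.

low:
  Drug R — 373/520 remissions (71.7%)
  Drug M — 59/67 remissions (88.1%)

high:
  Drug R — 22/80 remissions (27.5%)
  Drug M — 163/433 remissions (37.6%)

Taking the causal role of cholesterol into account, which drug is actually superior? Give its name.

Drug M is higher inside every cholesterol stratum but Drug R is higher in aggregate. Whether to stratify depends on how cholesterol relates to the drug.
Cholesterol satisfies the back-door criterion: it is not a descendant of the drug, and it blocks the spurious path from drug to outcome. Adjusting for it (i.e., using the within-cholesterol rates) gives the causal effect.
Within each level — low: 71.7% vs 88.1%; high: 27.5% vs 37.6% — Drug M is higher every time.

Drug M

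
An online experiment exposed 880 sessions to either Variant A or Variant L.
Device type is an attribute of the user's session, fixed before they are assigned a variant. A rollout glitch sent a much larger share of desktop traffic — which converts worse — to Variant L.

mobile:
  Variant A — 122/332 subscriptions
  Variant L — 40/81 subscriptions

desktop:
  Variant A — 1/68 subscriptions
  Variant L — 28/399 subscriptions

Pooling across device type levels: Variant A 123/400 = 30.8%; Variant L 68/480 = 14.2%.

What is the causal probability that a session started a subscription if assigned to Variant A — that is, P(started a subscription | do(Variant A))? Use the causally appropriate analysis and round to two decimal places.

Device type differs across variants for reasons unrelated to any effect of the variant itself, and it separately predicts the outcome — a classic confounder. We must compare within device type levels.
Standardising Variant A to the population device type mix: 0.469·122/332 + 0.531·1/68 = 0.180.

0.18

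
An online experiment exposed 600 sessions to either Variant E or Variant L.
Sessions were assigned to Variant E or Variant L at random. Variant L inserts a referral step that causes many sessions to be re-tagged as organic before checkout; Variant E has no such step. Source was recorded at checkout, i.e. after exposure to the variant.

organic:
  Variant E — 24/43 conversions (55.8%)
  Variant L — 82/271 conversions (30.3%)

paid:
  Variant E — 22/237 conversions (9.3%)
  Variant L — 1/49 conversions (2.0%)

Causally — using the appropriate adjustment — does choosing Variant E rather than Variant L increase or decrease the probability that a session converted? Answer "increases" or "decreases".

decreases

The stratified and pooled comparisons disagree (Variant E wins within each traffic source; Variant L wins overall), so the answer turns on the causal role of traffic source.
The distribution of traffic source is itself part of what the variant does — it is an intermediate outcome. Holding it fixed would remove that part of the effect; the total effect is the pooled difference.
Pooled: Variant E 16.4% vs Variant L 25.9%; Variant L is higher overall.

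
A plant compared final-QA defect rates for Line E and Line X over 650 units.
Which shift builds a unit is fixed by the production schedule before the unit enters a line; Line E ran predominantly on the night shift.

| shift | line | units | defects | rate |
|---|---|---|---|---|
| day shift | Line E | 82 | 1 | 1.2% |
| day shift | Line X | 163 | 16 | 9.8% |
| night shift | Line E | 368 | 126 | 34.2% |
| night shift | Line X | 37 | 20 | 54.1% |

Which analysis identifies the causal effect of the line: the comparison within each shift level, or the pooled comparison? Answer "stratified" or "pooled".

stratified

The shift-specific comparison favours Line E throughout, but the pooled figures favour Line X. The question is whether to condition on shift.
Here shift is a common cause — it drives both which line a case falls under and the outcome. The crude comparison mixes populations; the stratum-specific rates are the causally relevant ones.
Within each level — day shift: 1.2% vs 9.8%; night shift: 34.2% vs 54.1% — Line E is lower every time.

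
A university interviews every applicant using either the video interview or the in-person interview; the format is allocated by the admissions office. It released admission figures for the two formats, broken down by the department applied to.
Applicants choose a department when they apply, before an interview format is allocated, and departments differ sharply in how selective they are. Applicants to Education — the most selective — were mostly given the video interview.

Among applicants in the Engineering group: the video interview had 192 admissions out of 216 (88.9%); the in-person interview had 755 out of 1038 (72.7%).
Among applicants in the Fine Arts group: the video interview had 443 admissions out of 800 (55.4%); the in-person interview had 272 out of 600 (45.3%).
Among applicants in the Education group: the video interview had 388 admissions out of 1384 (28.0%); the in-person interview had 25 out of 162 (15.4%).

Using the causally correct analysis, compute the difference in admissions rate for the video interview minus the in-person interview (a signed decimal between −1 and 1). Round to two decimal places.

+0.13

Department satisfies the back-door criterion: it is not a descendant of the interview format, and it blocks the spurious path from interview format to outcome. Adjusting for it (i.e., using the within-department rates) gives the causal effect.
Adjusting over the population distribution of department: 0.299·(0.889−0.727) + 0.333·(0.554−0.453) + 0.368·(0.280−0.154) = +0.128.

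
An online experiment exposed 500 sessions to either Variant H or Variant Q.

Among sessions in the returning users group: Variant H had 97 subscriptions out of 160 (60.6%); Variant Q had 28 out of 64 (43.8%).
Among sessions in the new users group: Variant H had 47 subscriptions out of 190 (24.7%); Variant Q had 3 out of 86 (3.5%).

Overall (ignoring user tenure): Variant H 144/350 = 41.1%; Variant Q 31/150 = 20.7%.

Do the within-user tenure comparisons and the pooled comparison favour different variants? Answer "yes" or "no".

no

Within each user tenure level (returning users 60.6% vs 43.8%; new users 24.7% vs 3.5%), Variant H has the higher rate every time. Pooled: 41.1% vs 20.7% — Variant H has the higher rate overall. They agree.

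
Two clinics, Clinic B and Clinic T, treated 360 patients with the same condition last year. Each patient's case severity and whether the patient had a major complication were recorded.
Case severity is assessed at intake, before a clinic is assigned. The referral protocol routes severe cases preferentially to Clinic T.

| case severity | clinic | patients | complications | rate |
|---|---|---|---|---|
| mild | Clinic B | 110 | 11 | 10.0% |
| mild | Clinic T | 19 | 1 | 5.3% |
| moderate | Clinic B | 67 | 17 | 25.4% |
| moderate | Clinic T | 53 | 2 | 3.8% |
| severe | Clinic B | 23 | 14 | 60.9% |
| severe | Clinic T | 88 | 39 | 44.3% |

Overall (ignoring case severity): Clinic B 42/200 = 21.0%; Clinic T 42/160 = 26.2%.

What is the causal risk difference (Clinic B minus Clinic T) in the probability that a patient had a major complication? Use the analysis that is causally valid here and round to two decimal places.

Since case severity is a pre-existing factor (not a product of the clinic) and it affects the outcome on its own, it is a confounder. The stratified rates, not the pooled rate, identify the causal effect.
Adjusting over the population distribution of case severity: 0.358·(0.100−0.053) + 0.333·(0.254−0.038) + 0.308·(0.609−0.443) = +0.140.

+0.14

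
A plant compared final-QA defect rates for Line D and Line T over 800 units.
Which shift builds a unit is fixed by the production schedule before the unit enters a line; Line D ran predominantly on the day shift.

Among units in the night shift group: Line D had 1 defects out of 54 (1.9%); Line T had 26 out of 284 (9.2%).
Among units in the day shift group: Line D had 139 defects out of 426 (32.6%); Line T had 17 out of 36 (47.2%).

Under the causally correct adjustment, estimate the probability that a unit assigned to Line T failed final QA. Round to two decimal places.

Here shift is a common cause — it drives both which line a case falls under and the outcome. The crude comparison mixes populations; the stratum-specific rates are the causally relevant ones.
Standardising Line T to the population shift mix: 0.422·26/284 + 0.578·17/36 = 0.311.

0.31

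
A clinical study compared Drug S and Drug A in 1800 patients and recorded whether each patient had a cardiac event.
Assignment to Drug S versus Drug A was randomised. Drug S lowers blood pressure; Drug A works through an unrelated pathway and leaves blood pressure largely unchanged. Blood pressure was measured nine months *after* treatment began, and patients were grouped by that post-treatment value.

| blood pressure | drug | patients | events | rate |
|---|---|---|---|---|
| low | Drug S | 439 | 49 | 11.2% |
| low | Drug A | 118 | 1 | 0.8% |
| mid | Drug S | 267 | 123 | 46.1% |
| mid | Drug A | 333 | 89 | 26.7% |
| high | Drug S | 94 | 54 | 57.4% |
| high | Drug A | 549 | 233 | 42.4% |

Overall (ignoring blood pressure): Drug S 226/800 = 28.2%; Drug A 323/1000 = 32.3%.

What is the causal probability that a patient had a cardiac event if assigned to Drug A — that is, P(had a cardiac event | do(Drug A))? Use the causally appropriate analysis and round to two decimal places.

0.32

The blood pressure-specific comparison favours Drug A throughout, but the pooled figures favour Drug S. The question is whether to condition on blood pressure.
Stratifying would compare drugs among patients the drugs themselves sorted into blood pressure groups — a form of selection on an intermediate. The unconditioned pooled rates give the total causal effect.
So P(outcome | do(Drug A)) is just the pooled rate for Drug A: 323/1000 = 0.323.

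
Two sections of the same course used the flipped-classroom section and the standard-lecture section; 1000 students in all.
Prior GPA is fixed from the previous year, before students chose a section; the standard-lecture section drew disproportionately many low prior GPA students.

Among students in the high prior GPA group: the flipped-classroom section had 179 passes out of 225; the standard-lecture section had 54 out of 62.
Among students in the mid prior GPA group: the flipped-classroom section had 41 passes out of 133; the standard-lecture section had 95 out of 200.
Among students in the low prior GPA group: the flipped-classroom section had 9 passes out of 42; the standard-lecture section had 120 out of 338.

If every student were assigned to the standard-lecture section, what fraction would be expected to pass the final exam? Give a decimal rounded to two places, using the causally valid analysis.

0.54

Prior GPA band is set before the teaching method has any effect — it is not caused by the teaching method — and it independently drives the outcome. That makes it a confounder, so the causal comparison is within prior GPA band levels.
Standardising the standard-lecture section to the population prior GPA band mix: 0.287·54/62 + 0.333·95/200 + 0.380·120/338 = 0.543.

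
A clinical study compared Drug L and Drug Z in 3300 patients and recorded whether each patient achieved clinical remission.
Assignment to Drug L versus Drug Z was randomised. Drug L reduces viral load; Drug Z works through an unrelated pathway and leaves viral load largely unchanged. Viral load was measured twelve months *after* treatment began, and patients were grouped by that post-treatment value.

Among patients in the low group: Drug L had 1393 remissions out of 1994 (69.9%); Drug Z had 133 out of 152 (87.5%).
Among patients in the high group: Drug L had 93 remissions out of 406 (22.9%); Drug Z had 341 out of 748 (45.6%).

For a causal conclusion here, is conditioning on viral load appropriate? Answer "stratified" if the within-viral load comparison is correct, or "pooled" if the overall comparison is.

pooled

The stratified and pooled comparisons disagree (Drug Z wins within each viral load; Drug L wins overall), so the answer turns on the causal role of viral load.
Viral load is downstream of the drug. One should not condition on a consequence of treatment, so the overall rates are the right comparison.
Pooled: Drug L 61.9% vs Drug Z 52.7%; Drug L is higher overall.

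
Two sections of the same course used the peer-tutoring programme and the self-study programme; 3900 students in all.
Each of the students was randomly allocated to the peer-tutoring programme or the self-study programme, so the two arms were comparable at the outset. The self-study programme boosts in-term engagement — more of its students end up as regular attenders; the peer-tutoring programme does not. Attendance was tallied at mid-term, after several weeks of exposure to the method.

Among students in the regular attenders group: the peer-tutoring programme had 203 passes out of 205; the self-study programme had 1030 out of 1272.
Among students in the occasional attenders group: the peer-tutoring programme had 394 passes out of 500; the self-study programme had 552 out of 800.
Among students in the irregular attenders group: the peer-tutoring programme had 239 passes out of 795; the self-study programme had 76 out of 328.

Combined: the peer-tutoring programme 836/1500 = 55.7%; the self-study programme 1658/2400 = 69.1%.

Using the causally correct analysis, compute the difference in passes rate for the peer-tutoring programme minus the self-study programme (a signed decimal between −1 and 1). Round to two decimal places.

-0.13

The distribution of mid-term attendance is itself part of what the teaching method does — it is an intermediate outcome. Holding it fixed would remove that part of the effect; the total effect is the pooled difference.
The causal difference is the pooled difference: 0.557 − 0.691 = -0.134.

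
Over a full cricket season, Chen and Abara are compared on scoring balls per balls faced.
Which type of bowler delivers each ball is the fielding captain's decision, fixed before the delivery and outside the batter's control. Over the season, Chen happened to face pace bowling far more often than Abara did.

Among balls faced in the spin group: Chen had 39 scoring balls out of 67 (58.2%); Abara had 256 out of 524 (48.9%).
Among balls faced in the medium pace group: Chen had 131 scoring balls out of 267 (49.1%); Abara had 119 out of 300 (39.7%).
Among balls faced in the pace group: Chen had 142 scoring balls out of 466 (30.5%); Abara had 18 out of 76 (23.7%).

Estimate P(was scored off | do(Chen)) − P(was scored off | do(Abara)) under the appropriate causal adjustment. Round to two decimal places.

Chen is higher inside every bowling type stratum but Abara is higher in aggregate. Whether to stratify depends on how bowling type relates to the player.
Nothing the player does changes bowling type; the imbalance is an allocation artefact. With bowling type also predicting the outcome, the pooled figure is confounded, and the within-stratum comparison is the causal one.
Adjusting over the population distribution of bowling type: 0.348·(0.582−0.489) + 0.334·(0.491−0.397) + 0.319·(0.305−0.237) = +0.086.

+0.09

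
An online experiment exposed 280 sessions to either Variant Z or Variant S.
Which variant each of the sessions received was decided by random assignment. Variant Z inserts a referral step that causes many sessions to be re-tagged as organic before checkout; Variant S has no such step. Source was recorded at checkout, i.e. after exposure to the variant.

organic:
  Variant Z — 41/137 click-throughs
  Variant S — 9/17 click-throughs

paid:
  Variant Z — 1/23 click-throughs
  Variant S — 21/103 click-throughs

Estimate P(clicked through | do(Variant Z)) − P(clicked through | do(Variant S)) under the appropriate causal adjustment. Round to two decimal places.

The stratified and pooled comparisons disagree (Variant S wins within each traffic source; Variant Z wins overall), so the answer turns on the causal role of traffic source.
Traffic source here is a post-treatment variable shaped by the variant; conditioning on it would introduce bias rather than remove it. The overall comparison is the causal one.
The causal difference is the pooled difference: 0.263 − 0.250 = +0.013.

+0.01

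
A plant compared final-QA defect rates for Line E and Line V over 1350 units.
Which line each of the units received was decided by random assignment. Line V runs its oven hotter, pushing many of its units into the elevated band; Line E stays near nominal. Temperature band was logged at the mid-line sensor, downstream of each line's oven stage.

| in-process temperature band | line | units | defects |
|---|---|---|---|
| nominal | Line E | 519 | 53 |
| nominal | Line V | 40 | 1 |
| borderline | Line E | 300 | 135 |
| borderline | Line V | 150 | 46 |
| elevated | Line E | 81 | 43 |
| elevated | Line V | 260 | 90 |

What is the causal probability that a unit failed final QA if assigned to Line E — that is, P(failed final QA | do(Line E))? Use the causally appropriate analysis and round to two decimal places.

0.26

Stratifying would compare lines among units the lines themselves sorted into in-process temperature band groups — a form of selection on an intermediate. The unconditioned pooled rates give the total causal effect.
So P(outcome | do(Line E)) is just the pooled rate for Line E: 231/900 = 0.257.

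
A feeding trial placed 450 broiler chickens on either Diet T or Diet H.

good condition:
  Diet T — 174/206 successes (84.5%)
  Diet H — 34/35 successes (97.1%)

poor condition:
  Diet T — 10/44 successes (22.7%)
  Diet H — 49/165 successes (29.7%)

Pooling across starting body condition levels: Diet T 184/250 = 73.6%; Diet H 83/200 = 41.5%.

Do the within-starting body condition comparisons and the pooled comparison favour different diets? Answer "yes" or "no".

Within each starting body condition level (good condition 84.5% vs 97.1%; poor condition 22.7% vs 29.7%), Diet H has the higher rate every time. Pooled: 73.6% vs 41.5% — Diet T has the higher rate overall. The two comparisons disagree.

yes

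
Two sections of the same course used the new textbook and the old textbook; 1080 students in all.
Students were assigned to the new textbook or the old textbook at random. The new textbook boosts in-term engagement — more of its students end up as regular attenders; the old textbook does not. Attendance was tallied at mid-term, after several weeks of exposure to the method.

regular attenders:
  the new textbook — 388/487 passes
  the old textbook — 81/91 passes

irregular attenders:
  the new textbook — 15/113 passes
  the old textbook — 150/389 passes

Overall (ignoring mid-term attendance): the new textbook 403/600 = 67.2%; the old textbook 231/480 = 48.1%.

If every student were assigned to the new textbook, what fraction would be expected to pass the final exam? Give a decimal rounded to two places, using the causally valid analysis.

Mid-term attendance is downstream of the teaching method. One should not condition on a consequence of treatment, so the overall rates are the right comparison.
So P(outcome | do(the new textbook)) is just the pooled rate for the new textbook: 403/600 = 0.672.

0.67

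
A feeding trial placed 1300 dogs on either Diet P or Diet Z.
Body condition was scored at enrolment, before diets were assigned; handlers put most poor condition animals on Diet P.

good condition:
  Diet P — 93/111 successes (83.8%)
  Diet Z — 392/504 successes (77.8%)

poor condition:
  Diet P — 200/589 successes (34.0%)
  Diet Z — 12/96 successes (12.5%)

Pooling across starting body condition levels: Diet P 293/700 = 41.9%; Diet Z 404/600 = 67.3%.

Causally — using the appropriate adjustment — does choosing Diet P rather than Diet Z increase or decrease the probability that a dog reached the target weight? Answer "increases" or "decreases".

Here starting body condition is a common cause — it drives both which diet a case falls under and the outcome. The crude comparison mixes populations; the stratum-specific rates are the causally relevant ones.
Within each level — good condition: 83.8% vs 77.8%; poor condition: 34.0% vs 12.5% — Diet P is higher every time.

increases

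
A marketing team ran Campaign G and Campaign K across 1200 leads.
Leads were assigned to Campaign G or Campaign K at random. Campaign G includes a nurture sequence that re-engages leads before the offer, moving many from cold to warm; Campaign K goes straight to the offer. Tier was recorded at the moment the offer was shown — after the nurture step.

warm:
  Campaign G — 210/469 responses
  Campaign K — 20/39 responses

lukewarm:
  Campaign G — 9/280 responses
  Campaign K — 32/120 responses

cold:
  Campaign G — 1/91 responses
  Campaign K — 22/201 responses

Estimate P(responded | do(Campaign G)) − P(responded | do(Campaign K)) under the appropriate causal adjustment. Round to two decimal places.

+0.06

The engagement tier-specific comparison favours Campaign K throughout, but the pooled figures favour Campaign G. The question is whether to condition on engagement tier.
Engagement tier is recorded after the campaign and is itself shifted by it — it sits on the causal path from campaign to outcome. Conditioning on a mediator would strip out part of the effect we want; the pooled comparison gives the total causal effect.
The causal difference is the pooled difference: 0.262 − 0.206 = +0.056.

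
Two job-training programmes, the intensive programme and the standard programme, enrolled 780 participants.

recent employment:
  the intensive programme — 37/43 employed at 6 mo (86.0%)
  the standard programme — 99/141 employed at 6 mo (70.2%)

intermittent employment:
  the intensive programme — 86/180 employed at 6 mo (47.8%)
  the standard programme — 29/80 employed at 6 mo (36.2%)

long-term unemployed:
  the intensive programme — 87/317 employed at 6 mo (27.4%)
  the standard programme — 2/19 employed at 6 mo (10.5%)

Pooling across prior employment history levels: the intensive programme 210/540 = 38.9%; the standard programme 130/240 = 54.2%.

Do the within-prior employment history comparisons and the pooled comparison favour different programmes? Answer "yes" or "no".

Within each prior employment history level (recent employment 86.0% vs 70.2%; intermittent employment 47.8% vs 36.2%; long-term unemployed 27.4% vs 10.5%), the intensive programme has the higher rate every time. Pooled: 38.9% vs 54.2% — the standard programme has the higher rate overall. The two comparisons disagree.

yes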